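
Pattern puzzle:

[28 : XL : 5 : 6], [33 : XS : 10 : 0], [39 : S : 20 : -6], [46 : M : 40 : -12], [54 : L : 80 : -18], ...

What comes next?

[63 : XL : 160 : -24]

First part goes 28, 33, 39, 46, 54 → 63 (differences are 5, 6, 7, … (increasing by 1 each time)).
Size: runs through clothing sizes XS→XL; XL, XS, S, M, L → XL.
For the third part, ×2 each step: 5, 10, 20, 40, 80 → 160.
Fourth part — −6 each step: 6, 0, -6, -12, -18 → -24.
Combining the parts gives [63 : XL : 160 : -24].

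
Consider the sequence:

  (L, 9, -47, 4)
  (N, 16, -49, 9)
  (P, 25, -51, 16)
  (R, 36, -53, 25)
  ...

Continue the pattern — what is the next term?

(T, 49, -55, 36)

For the letter, letters move forward 2 places in the alphabet: L, N, P, R → T.
Second value: perfect squares: 3², 4², 5², …, so 9, 16, 25, 36 → 49.
Third value goes -47, -49, -51, -53 → -55 (−2 each step).
For the fourth value, perfect squares: 2², 3², 4², …: 4, 9, 16, 25 → 36.
Combining the parts gives (T, 49, -55, 36).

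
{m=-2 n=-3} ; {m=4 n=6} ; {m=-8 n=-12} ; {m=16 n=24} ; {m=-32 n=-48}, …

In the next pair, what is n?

N: -3, 6, -12, 24, -48 → 96 (×(-2) each step).

96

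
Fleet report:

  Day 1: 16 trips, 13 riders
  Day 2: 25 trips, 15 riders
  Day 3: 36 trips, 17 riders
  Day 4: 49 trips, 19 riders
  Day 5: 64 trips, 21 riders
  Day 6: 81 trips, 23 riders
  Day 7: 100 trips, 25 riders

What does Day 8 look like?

121 trips, 27 riders

Trips — perfect squares: 4², 5², 6², …: 16, 25, 36, 49, 64, 81, 100 → 121.
Riders: +2 each step, so 13, 15, 17, 19, 21, 23, 25 → 27.
Combining the parts gives 121 trips, 27 riders.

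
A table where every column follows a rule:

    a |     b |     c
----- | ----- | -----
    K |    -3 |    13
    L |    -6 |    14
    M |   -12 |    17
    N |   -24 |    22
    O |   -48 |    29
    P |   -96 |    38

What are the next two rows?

Q  -192  49; R  -384  62

Column a goes K, L, M, N, O, P → Q → R (letters move forward 1 place in the alphabet).
Column b: -3, -6, -12, -24, -48, -96 → -192 → -384 (×2 each step).
Column c goes 13, 14, 17, 22, 29, 38 → 49 → 62 (differences are 1, 3, 5, … (increasing by 2 each time)).
So the next two rows are Q  -192  49 and R  -384  62.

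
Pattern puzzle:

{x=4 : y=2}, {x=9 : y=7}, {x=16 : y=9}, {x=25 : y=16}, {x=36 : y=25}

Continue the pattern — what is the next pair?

For the x, perfect squares: 2², 3², 4², …: 4, 9, 16, 25, 36 → 49.
For the y, each term is the sum of the two before it: 2, 7, 9, 16, 25 → 41.
Combining the parts gives {x=49 : y=41}.

{x=49 : y=41}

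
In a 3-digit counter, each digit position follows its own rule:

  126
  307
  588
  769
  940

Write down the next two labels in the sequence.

First digit — +2 each step, mod 10: 1, 3, 5, 7, 9 → 1 → 3.
Second digit: 2, 0, 8, 6, 4 → 2 → 0 (−2 each step, mod 10).
Third digit: 6, 7, 8, 9, 0 → 1 → 2 (+1 each step, mod 10).
So the next two labels are 121 and 302.

121 then 302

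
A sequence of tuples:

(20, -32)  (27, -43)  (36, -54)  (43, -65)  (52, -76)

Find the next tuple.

First part goes 20, 27, 36, 43, 52 → 59 (alternating steps +7, +9, +7, +9, …).
Second part goes -32, -43, -54, -65, -76 → -87 (−11 each step).
Putting it together: (59, -87).

(59, -87)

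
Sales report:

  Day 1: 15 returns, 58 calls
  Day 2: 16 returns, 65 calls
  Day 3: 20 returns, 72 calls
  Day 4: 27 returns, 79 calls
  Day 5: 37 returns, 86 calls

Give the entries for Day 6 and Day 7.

50 returns, 93 calls; 66 returns, 100 calls

For the returns, differences are 1, 4, 7, … (increasing by 3 each time): 15, 16, 20, 27, 37 → 50 → 66.
Calls: 58, 65, 72, 79, 86 → 93 → 100 (+7 each step).
Putting the parts together: 50 returns, 93 calls and then 66 returns, 100 calls.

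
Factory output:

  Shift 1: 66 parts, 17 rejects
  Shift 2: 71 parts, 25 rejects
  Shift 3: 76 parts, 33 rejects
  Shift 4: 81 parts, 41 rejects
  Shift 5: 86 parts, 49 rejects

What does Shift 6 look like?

Parts: +5 each step, so 66, 71, 76, 81, 86 → 91.
Rejects: 17, 25, 33, 41, 49 → 57 (+8 each step).
Putting it together: 91 parts, 57 rejects.

91 parts, 57 rejects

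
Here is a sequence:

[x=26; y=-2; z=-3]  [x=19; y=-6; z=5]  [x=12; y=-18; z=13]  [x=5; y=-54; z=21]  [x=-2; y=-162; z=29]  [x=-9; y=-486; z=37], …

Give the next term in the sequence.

For the x, −7 each step: 26, 19, 12, 5, -2, -9 → -16.
Y: ×3 each step; -2, -6, -18, -54, -162, -486 → -1458.
Z goes -3, 5, 13, 21, 29, 37 → 45 (+8 each step).
Combining the parts gives [x=-16; y=-1458; z=45].

[x=-16; y=-1458; z=45]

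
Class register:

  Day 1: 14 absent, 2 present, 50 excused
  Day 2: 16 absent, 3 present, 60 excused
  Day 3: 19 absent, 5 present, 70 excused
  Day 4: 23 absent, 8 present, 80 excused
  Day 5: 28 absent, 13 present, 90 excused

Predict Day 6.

34 absent, 21 present, 100 excused

For the absent, differences are 2, 3, 4, … (increasing by 1 each time): 14, 16, 19, 23, 28 → 34.
Present: 2, 3, 5, 8, 13 → 21 (each term is the sum of the two before it).
Excused: +10 each step; 50, 60, 70, 80, 90 → 100.
So the next line is 34 absent, 21 present, 100 excused.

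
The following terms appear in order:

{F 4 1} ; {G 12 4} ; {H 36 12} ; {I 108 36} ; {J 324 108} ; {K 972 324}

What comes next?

{L 2916 972}

Letter: letters move forward 1 place in the alphabet, so F, G, H, I, J, K → L.
Second coordinate goes 4, 12, 36, 108, 324, 972 → 2916 (×3 each step).
Third coordinate — always the previous value of the second coordinate: 1, 4, 12, 36, 108, 324 → 972.
So the next term is {L 2916 972}.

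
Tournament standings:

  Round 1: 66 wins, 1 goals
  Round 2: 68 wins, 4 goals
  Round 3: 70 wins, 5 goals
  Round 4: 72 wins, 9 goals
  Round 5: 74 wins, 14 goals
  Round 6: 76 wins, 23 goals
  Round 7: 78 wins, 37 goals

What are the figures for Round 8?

80 wins, 60 goals

Wins: +2 each step; 66, 68, 70, 72, 74, 76, 78 → 80.
Goals: each term is the sum of the two before it, so 1, 4, 5, 9, 14, 23, 37 → 60.
Putting it together: 80 wins, 60 goals.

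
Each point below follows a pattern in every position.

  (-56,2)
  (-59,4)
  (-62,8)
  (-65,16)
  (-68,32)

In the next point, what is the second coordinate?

64

Second coordinate — ×2 each step: 2, 4, 8, 16, 32 → 64.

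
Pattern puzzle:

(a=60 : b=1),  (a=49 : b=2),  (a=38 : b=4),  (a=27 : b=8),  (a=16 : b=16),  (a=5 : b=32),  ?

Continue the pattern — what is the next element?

A: −11 each step; 60, 49, 38, 27, 16, 5 → -6.
B — ×2 each step: 1, 2, 4, 8, 16, 32 → 64.
Putting it together: (a=-6 : b=64).

(a=-6 : b=64)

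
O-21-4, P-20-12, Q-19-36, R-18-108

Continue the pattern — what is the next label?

S-17-324

Letter: letters move forward 1 place in the alphabet, so O, P, Q, R → S.
Second component goes 21, 20, 19, 18 → 17 (−1 each step).
Third component: ×3 each step, so 4, 12, 36, 108 → 324.
Combining the parts gives S-17-324.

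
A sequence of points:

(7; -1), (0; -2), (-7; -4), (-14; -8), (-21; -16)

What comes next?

(-28; -32)

First value: −7 each step, so 7, 0, -7, -14, -21 → -28.
Second value: -1, -2, -4, -8, -16 → -32 (×2 each step).
So the next point is (-28; -32).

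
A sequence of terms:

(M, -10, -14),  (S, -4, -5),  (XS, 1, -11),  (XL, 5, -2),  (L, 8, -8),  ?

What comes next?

For the size, runs backward through clothing sizes XS→XL: M, S, XS, XL, L → M.
Second entry goes -10, -4, 1, 5, 8 → 10 (differences are 6, 5, 4, … (decreasing by 1 each time)).
Third entry: -14, -5, -11, -2, -8 → 1 (alternating steps +9, −6, +9, −6, …).
Putting it together: (M, 10, 1).

(M, 10, 1)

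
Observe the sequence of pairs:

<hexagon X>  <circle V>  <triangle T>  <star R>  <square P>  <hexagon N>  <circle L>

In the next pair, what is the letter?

J

Letter — letters move back 2 places in the alphabet: X, V, T, R, P, N, L → J.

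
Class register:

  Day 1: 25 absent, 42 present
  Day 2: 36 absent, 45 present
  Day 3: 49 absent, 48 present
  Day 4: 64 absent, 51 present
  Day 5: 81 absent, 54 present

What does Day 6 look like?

100 absent, 57 present

Absent: perfect squares: 5², 6², 7², …, so 25, 36, 49, 64, 81 → 100.
For the present, +3 each step: 42, 45, 48, 51, 54 → 57.
Combining the parts gives 100 absent, 57 present.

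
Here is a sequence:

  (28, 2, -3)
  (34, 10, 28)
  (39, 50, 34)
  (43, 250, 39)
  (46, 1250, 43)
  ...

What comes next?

(48, 6250, 46)

First entry: 28, 34, 39, 43, 46 → 48 (differences are 6, 5, 4, … (decreasing by 1 each time)).
Second entry goes 2, 10, 50, 250, 1250 → 6250 (×5 each step).
For the third entry, always the previous value of the first entry: -3, 28, 34, 39, 43 → 46.
So the next element is (48, 6250, 46).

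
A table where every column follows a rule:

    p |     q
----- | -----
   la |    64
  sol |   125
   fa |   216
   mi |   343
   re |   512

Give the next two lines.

do  729; ti  1000

Column p: runs backward through the solfège scale do→ti; la, sol, fa, mi, re → do → ti.
Column q: perfect cubes: 4³, 5³, 6³, …; 64, 125, 216, 343, 512 → 729 → 1000.
So the next two lines are do  729 and ti  1000.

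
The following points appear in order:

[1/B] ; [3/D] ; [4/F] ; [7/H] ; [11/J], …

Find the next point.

First coordinate: each term is the sum of the two before it; 1, 3, 4, 7, 11 → 18.
Letter goes B, D, F, H, J → L (letters move forward 2 places in the alphabet).
So the next point is [18/L].

[18/L]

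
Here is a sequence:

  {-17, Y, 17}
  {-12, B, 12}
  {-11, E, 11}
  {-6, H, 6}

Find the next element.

For the first value, alternating steps +5, +1, +5, +1, …: -17, -12, -11, -6 → -5.
Letter: Y, B, E, H → K (letters move forward 3 places in the alphabet, wrapping Z→A).
Third value — always the negative of the first value: 17, 12, 11, 6 → 5.
Putting it together: {-5, K, 5}.

{-5, K, 5}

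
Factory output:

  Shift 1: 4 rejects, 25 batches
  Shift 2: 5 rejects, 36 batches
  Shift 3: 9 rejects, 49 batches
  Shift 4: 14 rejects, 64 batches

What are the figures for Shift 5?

23 rejects, 81 batches

Rejects — each term is the sum of the two before it: 4, 5, 9, 14 → 23.
For the batches, perfect squares: 5², 6², 7², …: 25, 36, 49, 64 → 81.
Putting it together: 23 rejects, 81 batches.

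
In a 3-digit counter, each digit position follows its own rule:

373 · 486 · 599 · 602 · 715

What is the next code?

First digit goes 3, 4, 5, 6, 7 → 8 (+1 each step, mod 10).
Second digit goes 7, 8, 9, 0, 1 → 2 (+1 each step, mod 10).
For the third digit, +3 each step, mod 10: 3, 6, 9, 2, 5 → 8.
So the next code is 828.

828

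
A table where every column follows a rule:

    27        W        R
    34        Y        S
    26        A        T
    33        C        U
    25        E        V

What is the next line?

32  G  W

First component — alternating steps +7, −8, +7, −8, …: 27, 34, 26, 33, 25 → 32.
First letter: letters move forward 2 places in the alphabet, wrapping Z→A; W, Y, A, C, E → G.
For the second letter, letters move forward 1 place in the alphabet: R, S, T, U, V → W.
So the next line is 32  G  W.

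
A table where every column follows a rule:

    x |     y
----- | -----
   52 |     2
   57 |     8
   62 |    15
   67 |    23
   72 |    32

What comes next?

77  42

Column x — +5 each step: 52, 57, 62, 67, 72 → 77.
For the column y, differences are 6, 7, 8, … (increasing by 1 each time): 2, 8, 15, 23, 32 → 42.
Putting it together: 77  42.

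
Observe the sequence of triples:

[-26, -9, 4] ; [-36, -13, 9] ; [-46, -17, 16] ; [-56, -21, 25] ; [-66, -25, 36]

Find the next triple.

First entry: −10 each step; -26, -36, -46, -56, -66 → -76.
Second entry: −4 each step, so -9, -13, -17, -21, -25 → -29.
For the third entry, perfect squares: 2², 3², 4², …: 4, 9, 16, 25, 36 → 49.
So the next triple is [-76, -29, 49].

[-76, -29, 49]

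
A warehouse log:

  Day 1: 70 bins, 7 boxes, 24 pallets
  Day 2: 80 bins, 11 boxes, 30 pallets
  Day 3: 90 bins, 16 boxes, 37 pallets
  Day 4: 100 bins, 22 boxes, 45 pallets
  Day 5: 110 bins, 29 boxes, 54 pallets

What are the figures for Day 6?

120 bins, 37 boxes, 64 pallets

Bins: 70, 80, 90, 100, 110 → 120 (+10 each step).
Boxes: 7, 11, 16, 22, 29 → 37 (differences are 4, 5, 6, … (increasing by 1 each time)).
Pallets: differences are 6, 7, 8, … (increasing by 1 each time), so 24, 30, 37, 45, 54 → 64.
Putting it together: 120 bins, 37 boxes, 64 pallets.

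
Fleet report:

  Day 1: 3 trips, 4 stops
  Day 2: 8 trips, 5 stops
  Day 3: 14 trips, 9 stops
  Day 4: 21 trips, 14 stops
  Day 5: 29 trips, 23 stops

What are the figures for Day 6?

Trips goes 3, 8, 14, 21, 29 → 38 (differences are 5, 6, 7, … (increasing by 1 each time)).
Stops goes 4, 5, 9, 14, 23 → 37 (each term is the sum of the two before it).
Combining the parts gives 38 trips, 37 stops.

38 trips, 37 stops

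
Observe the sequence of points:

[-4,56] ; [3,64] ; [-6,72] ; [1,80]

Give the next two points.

[-8,88], [-1,96]

First slot — alternating steps +7, −9, +7, −9, …: -4, 3, -6, 1 → -8 → -1.
Second slot: +8 each step; 56, 64, 72, 80 → 88 → 96.
So the next two points are [-8,88] and [-1,96].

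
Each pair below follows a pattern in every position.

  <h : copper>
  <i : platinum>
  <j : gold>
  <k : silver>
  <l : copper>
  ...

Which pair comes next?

Letter goes h, i, j, k, l → m (letters move forward 1 place in the alphabet).
Metal: repeats copper → platinum → gold → silver, so copper, platinum, gold, silver, copper → platinum.
Putting it together: <m : platinum>.

<m : platinum>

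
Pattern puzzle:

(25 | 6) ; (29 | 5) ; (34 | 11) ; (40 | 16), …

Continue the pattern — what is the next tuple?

(47 | 27)

First value goes 25, 29, 34, 40 → 47 (differences are 4, 5, 6, … (increasing by 1 each time)).
Second value: 6, 5, 11, 16 → 27 (each term is the sum of the two before it).
Putting it together: (47 | 27).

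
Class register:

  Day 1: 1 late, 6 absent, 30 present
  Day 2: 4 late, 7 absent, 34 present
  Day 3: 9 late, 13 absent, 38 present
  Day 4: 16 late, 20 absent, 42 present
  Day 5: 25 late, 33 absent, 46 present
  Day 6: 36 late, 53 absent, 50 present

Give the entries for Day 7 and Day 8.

49 late, 86 absent, 54 present; 64 late, 139 absent, 58 present

Late: perfect squares: 1², 2², 3², …; 1, 4, 9, 16, 25, 36 → 49 → 64.
Absent: each term is the sum of the two before it, so 6, 7, 13, 20, 33, 53 → 86 → 139.
Present: +4 each step; 30, 34, 38, 42, 46, 50 → 54 → 58.
Putting the parts together: 49 late, 86 absent, 54 present and then 64 late, 139 absent, 58 present.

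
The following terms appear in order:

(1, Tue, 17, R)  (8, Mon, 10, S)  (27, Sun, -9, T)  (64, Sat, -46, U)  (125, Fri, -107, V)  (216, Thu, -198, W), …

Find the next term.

For the first component, perfect cubes: 1³, 2³, 3³, …: 1, 8, 27, 64, 125, 216 → 343.
Day — runs backward through the weekdays Mon→Sun: Tue, Mon, Sun, Sat, Fri, Thu → Wed.
Third component goes 17, 10, -9, -46, -107, -198 → -325 (together with the first component always sums to 18).
Letter goes R, S, T, U, V, W → X (letters move forward 1 place in the alphabet).
Putting it together: (343, Wed, -325, X).

(343, Wed, -325, X)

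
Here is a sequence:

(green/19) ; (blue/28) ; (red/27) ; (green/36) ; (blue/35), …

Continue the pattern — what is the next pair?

(red/44)

Colour: repeats green → blue → red; green, blue, red, green, blue → red.
Second value: alternating steps +9, −1, +9, −1, …; 19, 28, 27, 36, 35 → 44.
So the next pair is (red/44).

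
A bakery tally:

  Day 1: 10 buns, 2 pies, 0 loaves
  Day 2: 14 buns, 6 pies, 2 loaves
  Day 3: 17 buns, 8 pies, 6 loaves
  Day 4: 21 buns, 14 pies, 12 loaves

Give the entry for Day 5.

For the buns, alternating steps +4, +3, +4, +3, …: 10, 14, 17, 21 → 24.
Pies: each term is the sum of the two before it, so 2, 6, 8, 14 → 22.
For the loaves, differences are 2, 4, 6, … (increasing by 2 each time): 0, 2, 6, 12 → 20.
Combining the parts gives 24 buns, 22 pies, 20 loaves.

24 buns, 22 pies, 20 loaves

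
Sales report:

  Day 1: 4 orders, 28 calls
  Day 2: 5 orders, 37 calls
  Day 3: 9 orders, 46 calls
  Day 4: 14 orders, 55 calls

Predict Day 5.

Orders goes 4, 5, 9, 14 → 23 (each term is the sum of the two before it).
Calls: +9 each step; 28, 37, 46, 55 → 64.
Combining the parts gives 23 orders, 64 calls.

23 orders, 64 calls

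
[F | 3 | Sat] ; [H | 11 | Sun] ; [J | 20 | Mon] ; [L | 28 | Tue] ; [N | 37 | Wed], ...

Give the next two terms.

[P | 45 | Thu], [R | 54 | Fri]

Letter — letters move forward 2 places in the alphabet: F, H, J, L, N → P → R.
Second component — alternating steps +8, +9, +8, +9, …: 3, 11, 20, 28, 37 → 45 → 54.
For the day, runs through the weekdays Mon→Sun: Sat, Sun, Mon, Tue, Wed → Thu → Fri.
So the next two terms are [P | 45 | Thu] and [R | 54 | Fri].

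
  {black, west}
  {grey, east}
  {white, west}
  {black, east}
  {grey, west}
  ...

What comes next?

{white, east}

Shade goes black, grey, white, black, grey → white (repeats black → grey → white).
For the direction, alternates west ↔ east: west, east, west, east, west → east.
Putting it together: {white, east}.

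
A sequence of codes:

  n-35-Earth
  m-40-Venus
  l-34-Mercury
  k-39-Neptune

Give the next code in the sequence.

j-33-Uranus

Letter: letters move back 1 place in the alphabet; n, m, l, k → j.
Second component — alternating steps +5, −6, +5, −6, …: 35, 40, 34, 39 → 33.
Planet: Earth, Venus, Mercury, Neptune → Uranus (runs backward through the planets Mercury→Neptune).
Putting it together: j-33-Uranus.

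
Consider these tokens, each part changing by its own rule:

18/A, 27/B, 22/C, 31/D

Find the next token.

26/E

For the first component, alternating steps +9, −5, +9, −5, …: 18, 27, 22, 31 → 26.
Letter: letters move forward 1 place in the alphabet; A, B, C, D → E.
Putting it together: 26/E.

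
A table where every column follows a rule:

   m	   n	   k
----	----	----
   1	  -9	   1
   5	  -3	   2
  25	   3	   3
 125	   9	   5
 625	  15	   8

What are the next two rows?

Column m — ×5 each step: 1, 5, 25, 125, 625 → 3125 → 15625.
Column n: -9, -3, 3, 9, 15 → 21 → 27 (+6 each step).
Column k goes 1, 2, 3, 5, 8 → 13 → 21 (each term is the sum of the two before it).
Putting the parts together: 3125  21  13 and then 15625  27  21.

3125  21  13; 15625  27  21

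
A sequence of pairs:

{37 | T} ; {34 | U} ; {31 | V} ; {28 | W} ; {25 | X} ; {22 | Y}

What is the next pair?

First coordinate — −3 each step: 37, 34, 31, 28, 25, 22 → 19.
For the letter, letters move forward 1 place in the alphabet: T, U, V, W, X, Y → Z.
Putting it together: {19 | Z}.

{19 | Z}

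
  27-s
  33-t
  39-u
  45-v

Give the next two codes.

First component: +6 each step, so 27, 33, 39, 45 → 51 → 57.
Letter — letters move forward 1 place in the alphabet: s, t, u, v → w → x.
Putting the parts together: 51-w and then 57-x.

51-w, 57-x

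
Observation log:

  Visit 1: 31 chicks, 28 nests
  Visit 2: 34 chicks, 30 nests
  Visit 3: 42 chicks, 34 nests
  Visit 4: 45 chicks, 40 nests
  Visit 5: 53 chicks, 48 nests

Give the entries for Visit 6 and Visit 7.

For the chicks, alternating steps +3, +8, +3, +8, …: 31, 34, 42, 45, 53 → 56 → 64.
For the nests, differences are 2, 4, 6, … (increasing by 2 each time): 28, 30, 34, 40, 48 → 58 → 70.
Putting the parts together: 56 chicks, 58 nests and then 64 chicks, 70 nests.

56 chicks, 58 nests; 64 chicks, 70 nests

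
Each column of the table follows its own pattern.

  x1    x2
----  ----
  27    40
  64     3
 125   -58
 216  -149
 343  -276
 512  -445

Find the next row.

729  -662

Column x1: 27, 64, 125, 216, 343, 512 → 729 (perfect cubes: 3³, 4³, 5³, …).
Column x2 goes 40, 3, -58, -149, -276, -445 → -662 (together with the column x1 always sums to 67).
Putting it together: 729  -662.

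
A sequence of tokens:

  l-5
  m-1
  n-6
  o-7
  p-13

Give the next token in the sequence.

q-20

Letter — letters move forward 1 place in the alphabet: l, m, n, o, p → q.
Second component: 5, 1, 6, 7, 13 → 20 (each term is the sum of the two before it).
So the next token is q-20.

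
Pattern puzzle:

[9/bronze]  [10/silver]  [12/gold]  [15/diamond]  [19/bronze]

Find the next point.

First component goes 9, 10, 12, 15, 19 → 24 (differences are 1, 2, 3, … (increasing by 1 each time)).
Rank: repeats bronze → silver → gold → diamond, so bronze, silver, gold, diamond, bronze → silver.
Combining the parts gives [24/silver].

[24/silver]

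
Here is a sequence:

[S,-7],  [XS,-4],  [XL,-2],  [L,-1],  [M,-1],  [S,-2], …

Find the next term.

Size: S, XS, XL, L, M, S → XS (repeats S → XS → XL → L → M).
For the second slot, differences are 3, 2, 1, … (decreasing by 1 each time): -7, -4, -2, -1, -1, -2 → -4.
Combining the parts gives [XS,-4].

[XS,-4]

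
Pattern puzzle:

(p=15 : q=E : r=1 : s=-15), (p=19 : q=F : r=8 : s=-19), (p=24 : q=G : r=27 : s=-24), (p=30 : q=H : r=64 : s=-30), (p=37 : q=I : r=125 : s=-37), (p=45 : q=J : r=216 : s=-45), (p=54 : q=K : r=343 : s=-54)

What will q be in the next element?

Q: letters move forward 1 place in the alphabet; E, F, G, H, I, J, K → L.

L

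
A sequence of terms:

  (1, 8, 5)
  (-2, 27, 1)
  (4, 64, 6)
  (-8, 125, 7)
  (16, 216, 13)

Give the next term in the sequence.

(-32, 343, 20)

First slot: 1, -2, 4, -8, 16 → -32 (×(-2) each step).
Second slot — perfect cubes: 2³, 3³, 4³, …: 8, 27, 64, 125, 216 → 343.
Third slot: 5, 1, 6, 7, 13 → 20 (each term is the sum of the two before it).
So the next term is (-32, 343, 20).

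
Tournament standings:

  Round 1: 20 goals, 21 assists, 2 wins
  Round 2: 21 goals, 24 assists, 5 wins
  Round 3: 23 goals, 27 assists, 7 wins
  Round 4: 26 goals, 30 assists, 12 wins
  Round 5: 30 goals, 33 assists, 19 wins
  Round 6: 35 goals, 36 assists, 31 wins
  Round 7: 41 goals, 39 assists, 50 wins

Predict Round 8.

Goals: differences are 1, 2, 3, … (increasing by 1 each time), so 20, 21, 23, 26, 30, 35, 41 → 48.
Assists: +3 each step; 21, 24, 27, 30, 33, 36, 39 → 42.
Wins: each term is the sum of the two before it, so 2, 5, 7, 12, 19, 31, 50 → 81.
So the next record is 48 goals, 42 assists, 81 wins.

48 goals, 42 assists, 81 wins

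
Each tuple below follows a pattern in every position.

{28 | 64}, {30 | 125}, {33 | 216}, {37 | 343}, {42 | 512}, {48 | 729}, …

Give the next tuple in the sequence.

{55 | 1000}

First value — differences are 2, 3, 4, … (increasing by 1 each time): 28, 30, 33, 37, 42, 48 → 55.
Second value goes 64, 125, 216, 343, 512, 729 → 1000 (perfect cubes: 4³, 5³, 6³, …).
So the next tuple is {55 | 1000}.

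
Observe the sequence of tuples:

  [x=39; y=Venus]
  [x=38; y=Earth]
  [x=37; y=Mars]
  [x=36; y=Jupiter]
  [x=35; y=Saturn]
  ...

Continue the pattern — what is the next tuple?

[x=34; y=Uranus]

X: −1 each step; 39, 38, 37, 36, 35 → 34.
Y — runs through the planets Mercury→Neptune: Venus, Earth, Mars, Jupiter, Saturn → Uranus.
So the next tuple is [x=34; y=Uranus].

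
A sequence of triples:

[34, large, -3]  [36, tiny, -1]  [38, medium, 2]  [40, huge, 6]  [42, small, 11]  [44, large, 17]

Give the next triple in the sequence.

First entry — +2 each step: 34, 36, 38, 40, 42, 44 → 46.
Size: repeats large → tiny → medium → huge → small, so large, tiny, medium, huge, small, large → tiny.
For the third entry, differences are 2, 3, 4, … (increasing by 1 each time): -3, -1, 2, 6, 11, 17 → 24.
Putting it together: [46, tiny, 24].

[46, tiny, 24]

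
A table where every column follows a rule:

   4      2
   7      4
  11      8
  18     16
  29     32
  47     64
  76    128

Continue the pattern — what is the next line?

First component: 4, 7, 11, 18, 29, 47, 76 → 123 (each term is the sum of the two before it).
For the second component, ×2 each step: 2, 4, 8, 16, 32, 64, 128 → 256.
Putting it together: 123  256.

123  256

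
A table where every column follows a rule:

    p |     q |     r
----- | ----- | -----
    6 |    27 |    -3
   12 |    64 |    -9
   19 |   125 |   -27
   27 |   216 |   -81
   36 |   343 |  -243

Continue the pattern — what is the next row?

46  512  -729

For the column p, differences are 6, 7, 8, … (increasing by 1 each time): 6, 12, 19, 27, 36 → 46.
Column q goes 27, 64, 125, 216, 343 → 512 (perfect cubes: 3³, 4³, 5³, …).
Column r: ×3 each step; -3, -9, -27, -81, -243 → -729.
Combining the parts gives 46  512  -729.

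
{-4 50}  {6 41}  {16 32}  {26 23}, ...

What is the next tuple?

First slot: +10 each step, so -4, 6, 16, 26 → 36.
For the second slot, −9 each step: 50, 41, 32, 23 → 14.
Combining the parts gives {36 14}.

{36 14}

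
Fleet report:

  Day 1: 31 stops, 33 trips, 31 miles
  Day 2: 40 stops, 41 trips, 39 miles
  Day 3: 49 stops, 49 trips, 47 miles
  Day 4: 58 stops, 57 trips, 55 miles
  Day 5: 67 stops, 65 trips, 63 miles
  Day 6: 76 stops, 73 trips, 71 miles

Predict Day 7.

For the stops, +9 each step: 31, 40, 49, 58, 67, 76 → 85.
Trips goes 33, 41, 49, 57, 65, 73 → 81 (+8 each step).
Miles: 31, 39, 47, 55, 63, 71 → 79 (always 2 less than the trips).
Putting it together: 85 stops, 81 trips, 79 miles.

85 stops, 81 trips, 79 miles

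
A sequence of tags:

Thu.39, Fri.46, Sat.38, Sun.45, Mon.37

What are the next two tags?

Day goes Thu, Fri, Sat, Sun, Mon → Tue → Wed (runs through the weekdays Mon→Sun).
Second component: alternating steps +7, −8, +7, −8, …; 39, 46, 38, 45, 37 → 44 → 36.
Putting the parts together: Tue.44 and then Wed.36.

Tue.44 then Wed.36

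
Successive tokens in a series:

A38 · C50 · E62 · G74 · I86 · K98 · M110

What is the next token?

O122

Letter goes A, C, E, G, I, K, M → O (letters move forward 2 places in the alphabet).
Second component: +12 each step, so 38, 50, 62, 74, 86, 98, 110 → 122.
Combining the parts gives O122.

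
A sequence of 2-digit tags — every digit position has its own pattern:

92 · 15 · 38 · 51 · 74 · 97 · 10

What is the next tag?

33

First digit: 9, 1, 3, 5, 7, 9, 1 → 3 (+2 each step, mod 10).
Second digit goes 2, 5, 8, 1, 4, 7, 0 → 3 (+3 each step, mod 10).
Combining the parts gives 33.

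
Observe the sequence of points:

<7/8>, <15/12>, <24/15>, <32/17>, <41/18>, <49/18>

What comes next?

<58/17>

First part — alternating steps +8, +9, +8, +9, …: 7, 15, 24, 32, 41, 49 → 58.
Second part: differences are 4, 3, 2, … (decreasing by 1 each time), so 8, 12, 15, 17, 18, 18 → 17.
So the next point is <58/17>.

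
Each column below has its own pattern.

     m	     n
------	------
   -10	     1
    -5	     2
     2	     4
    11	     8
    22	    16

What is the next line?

35  32

Column m goes -10, -5, 2, 11, 22 → 35 (differences are 5, 7, 9, … (increasing by 2 each time)).
Column n: 1, 2, 4, 8, 16 → 32 (×2 each step).
Putting it together: 35  32.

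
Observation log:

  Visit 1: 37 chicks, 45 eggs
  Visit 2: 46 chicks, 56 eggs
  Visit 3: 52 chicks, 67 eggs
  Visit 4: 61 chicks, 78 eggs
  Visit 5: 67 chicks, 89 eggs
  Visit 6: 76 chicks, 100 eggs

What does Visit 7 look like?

Chicks goes 37, 46, 52, 61, 67, 76 → 82 (alternating steps +9, +6, +9, +6, …).
Eggs: +11 each step, so 45, 56, 67, 78, 89, 100 → 111.
So the next line is 82 chicks, 111 eggs.

82 chicks, 111 eggs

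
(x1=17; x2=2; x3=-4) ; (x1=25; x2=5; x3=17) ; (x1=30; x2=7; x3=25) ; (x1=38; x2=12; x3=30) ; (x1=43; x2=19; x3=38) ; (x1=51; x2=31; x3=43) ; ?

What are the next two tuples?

(x1=56; x2=50; x3=51), (x1=64; x2=81; x3=56)

For the x1, alternating steps +8, +5, +8, +5, …: 17, 25, 30, 38, 43, 51 → 56 → 64.
X2 — each term is the sum of the two before it: 2, 5, 7, 12, 19, 31 → 50 → 81.
X3: always the previous value of the x1, so -4, 17, 25, 30, 38, 43 → 51 → 56.
Putting the parts together: (x1=56; x2=50; x3=51) and then (x1=64; x2=81; x3=56).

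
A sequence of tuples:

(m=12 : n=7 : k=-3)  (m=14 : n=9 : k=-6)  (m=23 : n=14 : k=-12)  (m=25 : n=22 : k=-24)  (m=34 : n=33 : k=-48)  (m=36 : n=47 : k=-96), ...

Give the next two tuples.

M — alternating steps +2, +9, +2, +9, …: 12, 14, 23, 25, 34, 36 → 45 → 47.
N: differences are 2, 5, 8, … (increasing by 3 each time), so 7, 9, 14, 22, 33, 47 → 64 → 84.
K — ×2 each step: -3, -6, -12, -24, -48, -96 → -192 → -384.
So the next two tuples are (m=45 : n=64 : k=-192) and (m=47 : n=84 : k=-384).

(m=45 : n=64 : k=-192), (m=47 : n=84 : k=-384)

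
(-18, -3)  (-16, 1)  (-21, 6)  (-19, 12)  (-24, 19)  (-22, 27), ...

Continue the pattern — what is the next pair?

First part: alternating steps +2, −5, +2, −5, …, so -18, -16, -21, -19, -24, -22 → -27.
Second part — differences are 4, 5, 6, … (increasing by 1 each time): -3, 1, 6, 12, 19, 27 → 36.
Putting it together: (-27, 36).

(-27, 36)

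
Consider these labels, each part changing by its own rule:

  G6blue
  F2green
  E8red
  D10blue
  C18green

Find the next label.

B28red

For the letter, letters move back 1 place in the alphabet: G, F, E, D, C → B.
Second component: 6, 2, 8, 10, 18 → 28 (each term is the sum of the two before it).
Colour — repeats blue → green → red: blue, green, red, blue, green → red.
Combining the parts gives B28red.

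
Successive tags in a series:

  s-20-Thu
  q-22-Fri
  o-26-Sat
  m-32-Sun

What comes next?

Letter: letters move back 2 places in the alphabet; s, q, o, m → k.
Second component goes 20, 22, 26, 32 → 40 (differences are 2, 4, 6, … (increasing by 2 each time)).
Day — runs through the weekdays Mon→Sun: Thu, Fri, Sat, Sun → Mon.
Putting it together: k-40-Mon.

k-40-Mon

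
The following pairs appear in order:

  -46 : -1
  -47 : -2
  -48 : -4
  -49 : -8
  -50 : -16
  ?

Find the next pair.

For the first component, −1 each step: -46, -47, -48, -49, -50 → -51.
For the second component, ×2 each step: -1, -2, -4, -8, -16 → -32.
Combining the parts gives -51 : -32.

-51 : -32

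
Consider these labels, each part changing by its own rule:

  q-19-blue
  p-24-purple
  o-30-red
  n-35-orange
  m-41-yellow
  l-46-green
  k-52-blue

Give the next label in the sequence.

For the letter, letters move back 1 place in the alphabet: q, p, o, n, m, l, k → j.
For the second component, alternating steps +5, +6, +5, +6, …: 19, 24, 30, 35, 41, 46, 52 → 57.
For the colour, repeats blue → purple → red → orange → yellow → green: blue, purple, red, orange, yellow, green, blue → purple.
Putting it together: j-57-purple.

j-57-purple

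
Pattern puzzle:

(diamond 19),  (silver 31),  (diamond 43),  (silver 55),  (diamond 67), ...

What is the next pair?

For the rank, alternates diamond ↔ silver: diamond, silver, diamond, silver, diamond → silver.
Second part: +12 each step, so 19, 31, 43, 55, 67 → 79.
Putting it together: (silver 79).

(silver 79)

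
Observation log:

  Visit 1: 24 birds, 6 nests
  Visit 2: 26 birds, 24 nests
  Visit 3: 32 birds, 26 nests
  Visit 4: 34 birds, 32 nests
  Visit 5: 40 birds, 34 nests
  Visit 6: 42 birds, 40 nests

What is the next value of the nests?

Birds goes 24, 26, 32, 34, 40, 42 → 48 (alternating steps +2, +6, +2, +6, …).
Nests: always the previous value of the birds; 6, 24, 26, 32, 34, 40 → 42.

42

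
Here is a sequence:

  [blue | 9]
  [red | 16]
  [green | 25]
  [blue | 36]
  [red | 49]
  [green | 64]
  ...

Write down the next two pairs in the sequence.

Colour: blue, red, green, blue, red, green → blue → red (repeats blue → red → green).
Second component: perfect squares: 3², 4², 5², …, so 9, 16, 25, 36, 49, 64 → 81 → 100.
So the next two pairs are [blue | 81] and [red | 100].

[blue | 81], [red | 100]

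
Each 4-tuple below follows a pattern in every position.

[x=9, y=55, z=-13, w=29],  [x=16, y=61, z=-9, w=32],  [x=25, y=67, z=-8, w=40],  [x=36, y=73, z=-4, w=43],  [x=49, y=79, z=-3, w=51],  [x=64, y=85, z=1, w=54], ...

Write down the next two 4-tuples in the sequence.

X: 9, 16, 25, 36, 49, 64 → 81 → 100 (perfect squares: 3², 4², 5², …).
Y — +6 each step: 55, 61, 67, 73, 79, 85 → 91 → 97.
Z: -13, -9, -8, -4, -3, 1 → 2 → 6 (alternating steps +4, +1, +4, +1, …).
W: alternating steps +3, +8, +3, +8, …; 29, 32, 40, 43, 51, 54 → 62 → 65.
So the next two 4-tuples are [x=81, y=91, z=2, w=62] and [x=100, y=97, z=6, w=65].

[x=81, y=91, z=2, w=62], [x=100, y=97, z=6, w=65]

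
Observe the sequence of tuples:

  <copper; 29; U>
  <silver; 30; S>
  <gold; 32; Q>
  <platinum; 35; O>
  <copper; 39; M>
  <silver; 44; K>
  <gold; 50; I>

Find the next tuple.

Metal goes copper, silver, gold, platinum, copper, silver, gold → platinum (repeats copper → silver → gold → platinum).
For the second part, differences are 1, 2, 3, … (increasing by 1 each time): 29, 30, 32, 35, 39, 44, 50 → 57.
Letter: letters move back 2 places in the alphabet, so U, S, Q, O, M, K, I → G.
So the next tuple is <platinum; 57; G>.

<platinum; 57; G>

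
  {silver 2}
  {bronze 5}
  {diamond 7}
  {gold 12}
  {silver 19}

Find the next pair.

Rank: repeats silver → bronze → diamond → gold, so silver, bronze, diamond, gold, silver → bronze.
Second component: each term is the sum of the two before it; 2, 5, 7, 12, 19 → 31.
So the next pair is {bronze 31}.

{bronze 31}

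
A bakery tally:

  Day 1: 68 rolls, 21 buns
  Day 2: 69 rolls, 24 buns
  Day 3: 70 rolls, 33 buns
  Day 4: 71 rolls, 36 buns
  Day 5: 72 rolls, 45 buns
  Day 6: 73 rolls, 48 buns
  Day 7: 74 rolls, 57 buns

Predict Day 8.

Rolls: +1 each step, so 68, 69, 70, 71, 72, 73, 74 → 75.
Buns goes 21, 24, 33, 36, 45, 48, 57 → 60 (alternating steps +3, +9, +3, +9, …).
Putting it together: 75 rolls, 60 buns.

75 rolls, 60 buns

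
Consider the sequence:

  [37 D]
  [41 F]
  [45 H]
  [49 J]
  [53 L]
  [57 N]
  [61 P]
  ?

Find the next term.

For the first part, +4 each step: 37, 41, 45, 49, 53, 57, 61 → 65.
For the letter, letters move forward 2 places in the alphabet: D, F, H, J, L, N, P → R.
Combining the parts gives [65 R].

[65 R]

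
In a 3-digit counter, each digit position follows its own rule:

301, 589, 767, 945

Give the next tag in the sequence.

First digit — +2 each step, mod 10: 3, 5, 7, 9 → 1.
For the second digit, −2 each step, mod 10: 0, 8, 6, 4 → 2.
Third digit: −2 each step, mod 10, so 1, 9, 7, 5 → 3.
So the next tag is 123.

123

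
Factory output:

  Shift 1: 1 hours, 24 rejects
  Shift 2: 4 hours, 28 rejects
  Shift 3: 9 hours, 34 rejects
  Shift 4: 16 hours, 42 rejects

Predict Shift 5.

25 hours, 52 rejects

Hours: perfect squares: 1², 2², 3², …; 1, 4, 9, 16 → 25.
Rejects — differences are 4, 6, 8, … (increasing by 2 each time): 24, 28, 34, 42 → 52.
Combining the parts gives 25 hours, 52 rejects.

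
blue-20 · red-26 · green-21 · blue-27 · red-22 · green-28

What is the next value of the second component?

Second component: alternating steps +6, −5, +6, −5, …; 20, 26, 21, 27, 22, 28 → 23.

23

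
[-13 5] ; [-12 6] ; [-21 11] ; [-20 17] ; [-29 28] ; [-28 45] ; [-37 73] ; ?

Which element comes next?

First value goes -13, -12, -21, -20, -29, -28, -37 → -36 (alternating steps +1, −9, +1, −9, …).
Second value: each term is the sum of the two before it, so 5, 6, 11, 17, 28, 45, 73 → 118.
So the next element is [-36 118].

[-36 118]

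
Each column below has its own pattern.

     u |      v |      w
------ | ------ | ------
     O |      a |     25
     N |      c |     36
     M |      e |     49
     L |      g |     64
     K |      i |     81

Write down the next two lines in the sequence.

For the column u, letters move back 1 place in the alphabet: O, N, M, L, K → J → I.
Column v: letters move forward 2 places in the alphabet, so a, c, e, g, i → k → m.
Column w goes 25, 36, 49, 64, 81 → 100 → 121 (perfect squares: 5², 6², 7², …).
So the next two lines are J  k  100 and I  m  121.

J  k  100; I  m  121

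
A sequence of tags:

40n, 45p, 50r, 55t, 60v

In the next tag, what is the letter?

First component: +5 each step; 40, 45, 50, 55, 60 → 65.
Letter: n, p, r, t, v → x (letters move forward 2 places in the alphabet).

x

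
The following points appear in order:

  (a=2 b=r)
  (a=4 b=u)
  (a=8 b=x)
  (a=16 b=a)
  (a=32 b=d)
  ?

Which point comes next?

A — ×2 each step: 2, 4, 8, 16, 32 → 64.
B — letters move forward 3 places in the alphabet, wrapping Z→A: r, u, x, a, d → g.
Combining the parts gives (a=64 b=g).

(a=64 b=g)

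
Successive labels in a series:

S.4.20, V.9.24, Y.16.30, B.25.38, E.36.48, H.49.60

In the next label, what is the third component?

74

For the third component, differences are 4, 6, 8, … (increasing by 2 each time): 20, 24, 30, 38, 48, 60 → 74.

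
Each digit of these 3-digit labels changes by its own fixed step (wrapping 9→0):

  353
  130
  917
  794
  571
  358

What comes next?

First digit: 3, 1, 9, 7, 5, 3 → 1 (−2 each step, mod 10).
Second digit: −2 each step, mod 10; 5, 3, 1, 9, 7, 5 → 3.
Third digit goes 3, 0, 7, 4, 1, 8 → 5 (−3 each step, mod 10).
Putting it together: 135.

135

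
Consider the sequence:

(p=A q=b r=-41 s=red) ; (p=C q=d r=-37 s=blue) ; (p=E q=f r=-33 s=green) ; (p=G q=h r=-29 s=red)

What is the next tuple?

(p=I q=j r=-25 s=blue)

P — letters move forward 2 places in the alphabet: A, C, E, G → I.
Q: letters move forward 2 places in the alphabet; b, d, f, h → j.
For the r, +4 each step: -41, -37, -33, -29 → -25.
S: red, blue, green, red → blue (repeats red → blue → green).
Combining the parts gives (p=I q=j r=-25 s=blue).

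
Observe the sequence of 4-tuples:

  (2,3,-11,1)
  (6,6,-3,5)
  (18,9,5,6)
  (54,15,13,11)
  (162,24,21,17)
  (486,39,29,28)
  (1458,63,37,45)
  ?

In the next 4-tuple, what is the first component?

4374

First component — ×3 each step: 2, 6, 18, 54, 162, 486, 1458 → 4374.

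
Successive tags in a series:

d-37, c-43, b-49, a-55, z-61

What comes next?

Letter: d, c, b, a, z → y (letters move back 1 place in the alphabet, wrapping A→Z).
For the second component, +6 each step: 37, 43, 49, 55, 61 → 67.
Putting it together: y-67.

y-67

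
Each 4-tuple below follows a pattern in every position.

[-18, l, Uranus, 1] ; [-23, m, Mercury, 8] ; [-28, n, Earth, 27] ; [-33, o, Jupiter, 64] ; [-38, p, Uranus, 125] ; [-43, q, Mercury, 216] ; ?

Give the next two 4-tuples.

First component: −5 each step; -18, -23, -28, -33, -38, -43 → -48 → -53.
Letter goes l, m, n, o, p, q → r → s (letters move forward 1 place in the alphabet).
Planet: repeats Uranus → Mercury → Earth → Jupiter, so Uranus, Mercury, Earth, Jupiter, Uranus, Mercury → Earth → Jupiter.
For the fourth component, perfect cubes: 1³, 2³, 3³, …: 1, 8, 27, 64, 125, 216 → 343 → 512.
So the next two 4-tuples are [-48, r, Earth, 343] and [-53, s, Jupiter, 512].

[-48, r, Earth, 343], [-53, s, Jupiter, 512]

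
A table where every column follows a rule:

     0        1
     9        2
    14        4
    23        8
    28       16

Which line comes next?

37  32

For the first component, alternating steps +9, +5, +9, +5, …: 0, 9, 14, 23, 28 → 37.
Second component goes 1, 2, 4, 8, 16 → 32 (×2 each step).
So the next line is 37  32.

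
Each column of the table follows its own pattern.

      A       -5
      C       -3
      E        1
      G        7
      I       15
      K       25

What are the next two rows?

Letter — letters move forward 2 places in the alphabet: A, C, E, G, I, K → M → O.
Second component goes -5, -3, 1, 7, 15, 25 → 37 → 51 (differences are 2, 4, 6, … (increasing by 2 each time)).
Putting the parts together: M  37 and then O  51.

M  37; O  51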